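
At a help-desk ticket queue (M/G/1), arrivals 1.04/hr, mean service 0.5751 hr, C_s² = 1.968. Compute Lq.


ρ = λ·E[S] = 1.04·0.5751 = 0.5981
Lq = ρ²(1+C_s²)/(2(1−ρ)) = 0.3577·(1+1.968)/(2·0.4019)
= 0.3577·2.9680/0.8038 = 1.32091

Final: 1.32091


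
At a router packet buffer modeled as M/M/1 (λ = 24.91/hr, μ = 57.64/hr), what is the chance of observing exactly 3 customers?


ρ = 24.91/57.64 = 0.4322
P_n = (1−ρ)·ρ^n = (1 − 0.4322)·0.4322^3 = 0.5678·0.080714 = 0.045832

Final: 0.045832


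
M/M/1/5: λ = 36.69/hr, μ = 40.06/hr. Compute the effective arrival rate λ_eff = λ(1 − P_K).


ρ = 0.9159; P_K = (1−ρ)ρ^5/(1−ρ^6) = 0.132301
λ_eff = λ(1 − P_K) = 36.69·(1 − 0.132301) = 36.69·0.867699 = 31.8359 /hr

Final: 31.8359 /hr


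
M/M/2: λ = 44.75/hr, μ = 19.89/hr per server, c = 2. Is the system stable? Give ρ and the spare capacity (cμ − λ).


Total capacity cμ = 2·19.89 = 39.78/hr
ρ = λ/(cμ) = 44.75/39.78 = 1.1249
Stable ⇔ ρ < 1: NO
Spare capacity = cμ − λ = 39.78 − 44.75 = -4.97/hr

Final: ρ = 1.1249; unstable; margin = -4.97/hr


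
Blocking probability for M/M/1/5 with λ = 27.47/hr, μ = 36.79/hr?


ρ = λ/μ = 27.47/36.79 = 0.7467
P_K = (1−ρ)ρ^K/(1−ρ^(K+1)) = (0.2533·0.232084)/(1 − 0.173290)
= 0.058794/0.826710 = 0.071118

Final: 0.071118


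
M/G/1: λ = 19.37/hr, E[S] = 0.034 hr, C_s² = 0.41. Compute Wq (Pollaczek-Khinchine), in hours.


ρ = λ·E[S] = 19.37·0.034 = 0.6586
E[S²] = E[S]²(1+C_s²) = 0.034²·(1+0.41) = 0.001630
Wq = λ·E[S²]/(2(1−ρ)) = 19.37·0.001630/(2·0.3414) = 0.04624 hr

Final: 0.04624 hr


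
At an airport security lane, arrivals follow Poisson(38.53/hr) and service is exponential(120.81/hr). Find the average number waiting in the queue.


ρ = 38.53/120.81 = 0.3189
Lq = ρ²/(1−ρ) = 0.1017/0.6811 = 0.1493

Final: 0.1493


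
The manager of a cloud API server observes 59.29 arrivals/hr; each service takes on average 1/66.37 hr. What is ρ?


ρ = λ/μ = 59.29/66.37 = 0.8933

Final: 0.8933


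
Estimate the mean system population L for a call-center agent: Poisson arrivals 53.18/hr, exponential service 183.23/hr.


ρ = λ/μ = 53.18/183.23 = 0.2902
L = ρ/(1−ρ) = 0.2902/(1 − 0.2902) = 0.2902/0.7098 = 0.4089

Final: 0.4089


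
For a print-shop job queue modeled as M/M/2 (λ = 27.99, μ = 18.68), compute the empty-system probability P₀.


a = λ/μ = 27.99/18.68 = 1.4984; ρ = a/c = 0.7492
Σ_{k=0}^{1} a^k/k! (terms k=0..1) = 1.00000 + 1.49839 = 2.49839
Tail: a^2/(2!(1−ρ)) = 2.24518/(2·0.2508) = 4.47599
P₀ = 1/(2.49839 + 4.47599) = 1/6.97439 = 0.143382

Final: 0.143382


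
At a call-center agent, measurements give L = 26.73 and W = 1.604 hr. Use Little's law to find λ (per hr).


λ = L/W = 26.73/1.604 = 16.6646 /hr

Final: 16.6646 /hr


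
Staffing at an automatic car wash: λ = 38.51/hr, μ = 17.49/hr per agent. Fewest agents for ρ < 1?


Stability requires cμ > λ ⇔ c > λ/μ.
λ/μ = 38.51/17.49 = 2.2018
Minimum integer c = ⌊2.2018⌋ + 1 = 3
Check: 3·17.49 = 52.47 > 38.51, while 2·17.49 = 34.98 ≤ 38.51

Final: 3 servers


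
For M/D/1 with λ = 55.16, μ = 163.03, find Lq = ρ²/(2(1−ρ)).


ρ = 55.16/163.03 = 0.3383
M/D/1: Lq = ρ²/(2(1−ρ)) = 0.1145/(2·0.6617) = 0.08651

Final: 0.08651


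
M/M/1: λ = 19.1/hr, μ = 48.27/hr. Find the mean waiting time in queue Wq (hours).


ρ = 19.1/48.27 = 0.3957
Wq = ρ/(μ−λ) = 0.3957/(48.27 − 19.1) = 0.3957/29.17 = 0.01356 hr

Final: 0.01356 hr


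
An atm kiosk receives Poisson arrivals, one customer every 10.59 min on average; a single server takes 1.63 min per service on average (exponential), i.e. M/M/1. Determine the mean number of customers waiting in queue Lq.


λ = 60/10.59 = 5.6657 /hr
μ = 60/1.63 = 36.8098 /hr
ρ = λ/μ = 5.6657/36.8098 = 0.1539
Lq = ρ²/(1−ρ) = 0.02369/0.8461 = 0.02800

Final: 0.02800


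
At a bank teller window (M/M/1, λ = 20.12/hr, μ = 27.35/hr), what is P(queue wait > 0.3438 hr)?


ρ = 20.12/27.35 = 0.7356
P(Wq > t) = ρ·e^{−(μ−λ)t} = 0.7356·e^{−2.4857}
= 0.7356·0.083269 = 0.061257

Final: 0.061257


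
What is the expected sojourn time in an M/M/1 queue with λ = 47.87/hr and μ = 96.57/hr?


W = 1/(μ−λ) = 1/(96.57 − 47.87) = 1/48.70 = 0.02053 hr

Final: 0.02053 hr


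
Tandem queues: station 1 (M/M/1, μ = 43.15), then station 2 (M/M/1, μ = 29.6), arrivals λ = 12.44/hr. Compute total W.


Each node sees arrival rate λ = 12.44/hr (tandem ⇒ throughput preserved).
W₁ = 1/(μ₁−λ) = 1/(43.15−12.44) = 0.03256 hr
W₂ = 1/(μ₂−λ) = 1/(29.6−12.44) = 0.05828 hr
W_total = W₁ + W₂ = 0.03256 + 0.05828 = 0.09084 hr

Final: 0.09084 hr


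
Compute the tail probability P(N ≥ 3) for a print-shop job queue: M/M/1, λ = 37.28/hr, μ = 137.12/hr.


ρ = 37.28/137.12 = 0.2719
P(N ≥ n) = ρ^n = 0.2719^3 = 0.020097

Final: 0.020097


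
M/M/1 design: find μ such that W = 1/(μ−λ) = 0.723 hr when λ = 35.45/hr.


W = 1/(μ−λ) ⇒ μ − λ = 1/W = 1/0.723 = 1.3831
μ = λ + 1/W = 35.45 + 1.3831 = 36.8331 per hr

Final: 36.8331 /hr


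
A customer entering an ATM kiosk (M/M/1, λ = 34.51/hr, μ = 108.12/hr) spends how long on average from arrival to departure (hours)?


W = 1/(μ−λ) = 1/(108.12 − 34.51) = 1/73.61 = 0.01359 hr

Final: 0.01359 hr


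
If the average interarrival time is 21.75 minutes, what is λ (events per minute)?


λ = 1/(interarrival time) in consistent units.
1 minute = 1 min, so λ = 1/21.75 = 0.04598 per minute

Final: 0.04598 /min


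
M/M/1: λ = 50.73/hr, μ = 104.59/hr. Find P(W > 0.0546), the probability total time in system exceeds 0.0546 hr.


W ~ Exponential(μ−λ) for M/M/1.
μ − λ = 104.59 − 50.73 = 53.8600
P(W > t) = e^{−(μ−λ)t} = e^{−2.9408} = 0.052826

Final: 0.052826


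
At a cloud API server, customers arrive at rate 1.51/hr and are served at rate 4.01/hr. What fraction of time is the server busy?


ρ = λ/μ = 1.51/4.01 = 0.3766

Final: 0.3766


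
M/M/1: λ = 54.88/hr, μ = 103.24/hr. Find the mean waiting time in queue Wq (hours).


ρ = 54.88/103.24 = 0.5316
Wq = ρ/(μ−λ) = 0.5316/(103.24 − 54.88) = 0.5316/48.36 = 0.01099 hr

Final: 0.01099 hr


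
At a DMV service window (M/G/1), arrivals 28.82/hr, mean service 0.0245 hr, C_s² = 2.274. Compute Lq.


ρ = λ·E[S] = 28.82·0.0245 = 0.7061
Lq = ρ²(1+C_s²)/(2(1−ρ)) = 0.4986·(1+2.274)/(2·0.2939)
= 0.4986·3.2740/0.5878 = 2.77686

Final: 2.77686


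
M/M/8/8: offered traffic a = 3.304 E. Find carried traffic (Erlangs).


B(8,3.304) = 0.013029 (Erlang-B)
Carried load = a(1 − B) = 3.304·(1 − 0.013029) = 3.304·0.986971 = 3.2610 E

Final: 3.2610 Erlangs


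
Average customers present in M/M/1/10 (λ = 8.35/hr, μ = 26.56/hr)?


ρ = 8.35/26.56 = 0.3144
L = ρ[1 − (K+1)ρ^K + Kρ^(K+1)] / [(1−ρ)(1−ρ^(K+1))]
Numerator: 0.3144·(1 − 11·0.000009432 + 10·0.000002965) = 0.314359
Denominator: (0.6856)·(0.999997) = 0.685615
L = 0.314359/0.685615 = 0.4585

Final: 0.4585


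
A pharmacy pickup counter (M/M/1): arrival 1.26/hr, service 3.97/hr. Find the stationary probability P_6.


ρ = 1.26/3.97 = 0.3174
P_n = (1−ρ)·ρ^n = (1 − 0.3174)·0.3174^6 = 0.6826·0.001022 = 0.0006977

Final: 0.0006977


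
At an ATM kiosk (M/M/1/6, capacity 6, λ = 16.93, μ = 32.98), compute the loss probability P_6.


ρ = λ/μ = 16.93/32.98 = 0.5133
P_K = (1−ρ)ρ^K/(1−ρ^(K+1)) = (0.4867·0.018299)/(1 − 0.009394)
= 0.008906/0.990606 = 0.008990

Final: 0.008990


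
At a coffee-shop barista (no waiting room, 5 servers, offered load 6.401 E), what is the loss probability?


B(c,a) = (a^c/c!) / Σ_{k=0}^{c} a^k/k!
a^5/5! = 89.548412
Σ terms (k=0..5): 1.00000 + 6.40100 + 20.48640 + 43.71115 + 69.94877 + 89.54841 = 231.095730
B = 89.548412/231.095730 = 0.387495

Final: 0.387495


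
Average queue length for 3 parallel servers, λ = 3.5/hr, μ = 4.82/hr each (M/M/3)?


a = λ/μ = 0.7261; ρ = a/3 = 0.2420
P₀ = 0.482166
Lq = P₀·a^c·ρ / (c!·(1−ρ)²) = 0.482166·0.38288·0.2420/(6·0.57449)
= 0.01296

Final: 0.01296


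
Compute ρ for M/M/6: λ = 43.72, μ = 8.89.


ρ = λ/(cμ) = 43.72/(6·8.89) = 43.72/53.34 = 0.8196

Final: 0.8196


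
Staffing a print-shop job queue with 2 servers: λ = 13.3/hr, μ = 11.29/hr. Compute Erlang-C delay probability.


a = λ/μ = 1.1780; ρ = a/2 = 0.5890
P₀ = 0.258640 (from M/M/c formula)
C(c,a) = [a^c/(c!(1−ρ))]·P₀ = [1.38776/(2·0.4110)]·0.258640
= 1.68835·0.258640 = 0.436674

Final: 0.436674


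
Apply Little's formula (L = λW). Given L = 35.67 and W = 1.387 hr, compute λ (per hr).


λ = L/W = 35.67/1.387 = 25.7174 /hr

Final: 25.7174 /hr


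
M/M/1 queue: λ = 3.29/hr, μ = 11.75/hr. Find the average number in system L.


ρ = λ/μ = 3.29/11.75 = 0.2800
L = ρ/(1−ρ) = 0.2800/(1 − 0.2800) = 0.2800/0.7200 = 0.3889

Final: 0.3889


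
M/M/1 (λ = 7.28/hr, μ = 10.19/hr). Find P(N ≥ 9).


ρ = 7.28/10.19 = 0.7144
P(N ≥ n) = ρ^n = 0.7144^9 = 0.048486

Final: 0.048486


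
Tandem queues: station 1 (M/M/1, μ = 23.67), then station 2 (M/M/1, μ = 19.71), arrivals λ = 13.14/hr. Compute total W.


Each node sees arrival rate λ = 13.14/hr (tandem ⇒ throughput preserved).
W₁ = 1/(μ₁−λ) = 1/(23.67−13.14) = 0.09497 hr
W₂ = 1/(μ₂−λ) = 1/(19.71−13.14) = 0.15221 hr
W_total = W₁ + W₂ = 0.09497 + 0.15221 = 0.24717 hr

Final: 0.24717 hr


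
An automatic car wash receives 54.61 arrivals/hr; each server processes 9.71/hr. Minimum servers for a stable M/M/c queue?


Stability requires cμ > λ ⇔ c > λ/μ.
λ/μ = 54.61/9.71 = 5.6241
Minimum integer c = ⌊5.6241⌋ + 1 = 6
Check: 6·9.71 = 58.26 > 54.61, while 5·9.71 = 48.55 ≤ 54.61

Final: 6 servers


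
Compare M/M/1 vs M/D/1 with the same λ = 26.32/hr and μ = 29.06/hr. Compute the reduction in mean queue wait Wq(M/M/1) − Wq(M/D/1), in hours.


ρ = 26.32/29.06 = 0.9057
Wq(M/M/1) = ρ/(μ−λ) = 0.9057/2.74 = 0.33055 hr
Wq(M/D/1) = ρ/(2(μ−λ)) = 0.16528 hr
Savings = 0.33055 − 0.16528 = 0.16528 hr

Final: 0.16528 hr


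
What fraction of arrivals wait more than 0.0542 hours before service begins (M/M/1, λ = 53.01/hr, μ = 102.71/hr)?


ρ = 53.01/102.71 = 0.5161
P(Wq > t) = ρ·e^{−(μ−λ)t} = 0.5161·e^{−2.6937}
= 0.5161·0.067628 = 0.034903

Final: 0.034903


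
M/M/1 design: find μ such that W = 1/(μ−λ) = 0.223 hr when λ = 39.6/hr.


W = 1/(μ−λ) ⇒ μ − λ = 1/W = 1/0.223 = 4.4843
μ = λ + 1/W = 39.6 + 4.4843 = 44.0843 per hr

Final: 44.0843 /hr


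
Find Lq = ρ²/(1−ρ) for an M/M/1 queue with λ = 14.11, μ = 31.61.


ρ = 14.11/31.61 = 0.4464
Lq = ρ²/(1−ρ) = 0.1993/0.5536 = 0.3599

Final: 0.3599


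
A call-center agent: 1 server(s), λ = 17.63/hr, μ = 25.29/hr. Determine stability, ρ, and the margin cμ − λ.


Total capacity cμ = 1·25.29 = 25.29/hr
ρ = λ/(cμ) = 17.63/25.29 = 0.6971
Stable ⇔ ρ < 1: YES
Spare capacity = cμ − λ = 25.29 − 17.63 = 7.66/hr

Final: ρ = 0.6971; stable; margin = 7.66/hr


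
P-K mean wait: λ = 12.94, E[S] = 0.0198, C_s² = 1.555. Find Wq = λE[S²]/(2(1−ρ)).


ρ = λ·E[S] = 12.94·0.0198 = 0.2562
E[S²] = E[S]²(1+C_s²) = 0.0198²·(1+1.555) = 0.001002
Wq = λ·E[S²]/(2(1−ρ)) = 12.94·0.001002/(2·0.7438) = 0.008713 hr

Final: 0.008713 hr


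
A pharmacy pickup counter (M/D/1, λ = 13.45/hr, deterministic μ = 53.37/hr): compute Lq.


ρ = 13.45/53.37 = 0.2520
M/D/1: Lq = ρ²/(2(1−ρ)) = 0.06351/(2·0.7480) = 0.04245

Final: 0.04245


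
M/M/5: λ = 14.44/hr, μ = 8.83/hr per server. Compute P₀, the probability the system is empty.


a = λ/μ = 14.44/8.83 = 1.6353; ρ = a/c = 0.3271
Σ_{k=0}^{4} a^k/k! (terms k=0..4) = 1.00000 + 1.63533 + 1.33716 + 0.72890 + 0.29800 = 4.99939
Tail: a^5/(5!(1−ρ)) = 11.69587/(120·0.6729) = 0.14484
P₀ = 1/(4.99939 + 0.14484) = 1/5.14423 = 0.194393

Final: 0.194393


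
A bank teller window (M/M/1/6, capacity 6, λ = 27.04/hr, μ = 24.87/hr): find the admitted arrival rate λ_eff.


ρ = 1.0873; P_K = (1−ρ)ρ^6/(1−ρ^7) = 0.181065
λ_eff = λ(1 − P_K) = 27.04·(1 − 0.181065) = 27.04·0.818935 = 22.1440 /hr

Final: 22.1440 /hr


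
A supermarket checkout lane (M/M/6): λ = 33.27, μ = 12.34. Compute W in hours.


a = 2.6961; ρ = 0.4494; P₀ = 0.066870
Lq = P₀·a^c·ρ/(c!(1−ρ)²) = 0.05286
Wq = Lq/λ = 0.05286/33.27 = 0.001589 hr
W = Wq + 1/μ = 0.001589 + 0.08104 = 0.08263 hr

Final: 0.08263 hr


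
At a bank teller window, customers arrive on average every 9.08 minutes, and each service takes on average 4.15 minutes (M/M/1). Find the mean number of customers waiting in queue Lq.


λ = 60/9.08 = 6.6079 /hr
μ = 60/4.15 = 14.4578 /hr
ρ = λ/μ = 6.6079/14.4578 = 0.4570
Lq = ρ²/(1−ρ) = 0.2089/0.5430 = 0.3847

Final: 0.3847


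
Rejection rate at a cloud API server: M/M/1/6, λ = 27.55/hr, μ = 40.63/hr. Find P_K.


ρ = λ/μ = 27.55/40.63 = 0.6781
P_K = (1−ρ)ρ^K/(1−ρ^(K+1)) = (0.3219·0.097196)/(1 − 0.065906)
= 0.031290/0.934094 = 0.033498

Final: 0.033498


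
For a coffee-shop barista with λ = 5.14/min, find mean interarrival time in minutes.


Mean interarrival time = 1/λ = 1/5.14 minute = 0.19455 minute
In minutes: 0.19455 × 1 = 0.1946 min

Final: 0.1946 min


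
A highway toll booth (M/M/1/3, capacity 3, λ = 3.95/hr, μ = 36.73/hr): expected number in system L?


ρ = 3.95/36.73 = 0.1075
L = ρ[1 − (K+1)ρ^K + Kρ^(K+1)] / [(1−ρ)(1−ρ^(K+1))]
Numerator: 0.1075·(1 − 4·0.001244 + 3·0.0001338) = 0.107050
Denominator: (0.8925)·(0.999866) = 0.892339
L = 0.107050/0.892339 = 0.1200

Final: 0.1200


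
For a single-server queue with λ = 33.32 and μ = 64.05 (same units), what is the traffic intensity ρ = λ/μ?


ρ = λ/μ = 33.32/64.05 = 0.5202

Final: 0.5202


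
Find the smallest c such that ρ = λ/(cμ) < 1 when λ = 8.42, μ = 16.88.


Stability requires cμ > λ ⇔ c > λ/μ.
λ/μ = 8.42/16.88 = 0.4988
Minimum integer c = ⌊0.4988⌋ + 1 = 1
Check: 1·16.88 = 16.88 > 8.42, while 0·16.88 = 0.00 ≤ 8.42

Final: 1 servers


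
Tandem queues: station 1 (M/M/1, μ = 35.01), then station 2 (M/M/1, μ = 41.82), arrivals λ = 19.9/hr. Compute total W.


Each node sees arrival rate λ = 19.9/hr (tandem ⇒ throughput preserved).
W₁ = 1/(μ₁−λ) = 1/(35.01−19.9) = 0.06618 hr
W₂ = 1/(μ₂−λ) = 1/(41.82−19.9) = 0.04562 hr
W_total = W₁ + W₂ = 0.06618 + 0.04562 = 0.11180 hr

Final: 0.11180 hr


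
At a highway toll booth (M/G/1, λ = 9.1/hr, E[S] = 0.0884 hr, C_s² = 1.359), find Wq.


ρ = λ·E[S] = 9.1·0.0884 = 0.8044
E[S²] = E[S]²(1+C_s²) = 0.0884²·(1+1.359) = 0.018435
Wq = λ·E[S²]/(2(1−ρ)) = 9.1·0.018435/(2·0.1956) = 0.42891 hr

Final: 0.42891 hr


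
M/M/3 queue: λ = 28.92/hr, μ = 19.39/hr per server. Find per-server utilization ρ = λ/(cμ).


ρ = λ/(cμ) = 28.92/(3·19.39) = 28.92/58.17 = 0.4972

Final: 0.4972


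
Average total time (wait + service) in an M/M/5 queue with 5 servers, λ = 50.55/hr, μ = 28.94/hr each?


a = 1.7467; ρ = 0.3493; P₀ = 0.173715
Lq = P₀·a^c·ρ/(c!(1−ρ)²) = 0.01942
Wq = Lq/λ = 0.01942/50.55 = 0.0003842 hr
W = Wq + 1/μ = 0.0003842 + 0.03455 = 0.03494 hr

Final: 0.03494 hr


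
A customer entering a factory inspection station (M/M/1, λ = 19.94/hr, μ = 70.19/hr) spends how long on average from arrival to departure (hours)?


W = 1/(μ−λ) = 1/(70.19 − 19.94) = 1/50.25 = 0.01990 hr

Final: 0.01990 hr


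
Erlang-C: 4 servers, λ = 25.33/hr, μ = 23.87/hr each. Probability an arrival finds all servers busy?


a = λ/μ = 1.0612; ρ = a/4 = 0.2653
P₀ = 0.345391 (from M/M/c formula)
C(c,a) = [a^c/(c!(1−ρ))]·P₀ = [1.26803/(24·0.7347)]·0.345391
= 0.07191·0.345391 = 0.024838

Final: 0.024838


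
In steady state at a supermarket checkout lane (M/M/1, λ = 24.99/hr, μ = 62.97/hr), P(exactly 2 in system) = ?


ρ = 24.99/62.97 = 0.3969
P_n = (1−ρ)·ρ^n = (1 − 0.3969)·0.3969^2 = 0.6031·0.157494 = 0.094992

Final: 0.094992


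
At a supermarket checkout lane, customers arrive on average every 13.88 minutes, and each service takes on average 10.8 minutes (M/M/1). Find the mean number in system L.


λ = 60/13.88 = 4.3228 /hr
μ = 60/10.8 = 5.5556 /hr
ρ = λ/μ = 4.3228/5.5556 = 0.7781
L = ρ/(1−ρ) = 0.7781/0.2219 = 3.5065

Final: 3.5065


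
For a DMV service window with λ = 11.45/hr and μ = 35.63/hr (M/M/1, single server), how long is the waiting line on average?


ρ = 11.45/35.63 = 0.3214
Lq = ρ²/(1−ρ) = 0.1033/0.6786 = 0.1522

Final: 0.1522


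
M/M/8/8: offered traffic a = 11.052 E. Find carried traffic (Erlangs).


B(8,11.052) = 0.384939 (Erlang-B)
Carried load = a(1 − B) = 11.052·(1 − 0.384939) = 11.052·0.615061 = 6.7977 E

Final: 6.7977 Erlangs


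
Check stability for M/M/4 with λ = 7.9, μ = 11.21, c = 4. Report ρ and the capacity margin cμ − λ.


Total capacity cμ = 4·11.21 = 44.84/hr
ρ = λ/(cμ) = 7.9/44.84 = 0.1762
Stable ⇔ ρ < 1: YES
Spare capacity = cμ − λ = 44.84 − 7.9 = 36.94/hr

Final: ρ = 0.1762; stable; margin = 36.94/hr


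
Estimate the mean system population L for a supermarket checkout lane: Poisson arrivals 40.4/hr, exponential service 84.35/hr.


ρ = λ/μ = 40.4/84.35 = 0.4790
L = ρ/(1−ρ) = 0.4790/(1 − 0.4790) = 0.4790/0.5210 = 0.9192

Final: 0.9192


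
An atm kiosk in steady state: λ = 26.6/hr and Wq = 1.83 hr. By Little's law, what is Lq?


Lq = λWq = 26.6·1.83 = 48.6780

Final: 48.6780


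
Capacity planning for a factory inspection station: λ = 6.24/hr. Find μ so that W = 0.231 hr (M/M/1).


W = 1/(μ−λ) ⇒ μ − λ = 1/W = 1/0.231 = 4.3290
μ = λ + 1/W = 6.24 + 4.3290 = 10.5690 per hr

Final: 10.5690 /hr


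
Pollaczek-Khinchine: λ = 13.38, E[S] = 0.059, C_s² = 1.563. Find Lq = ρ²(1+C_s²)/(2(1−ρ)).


ρ = λ·E[S] = 13.38·0.059 = 0.7894
Lq = ρ²(1+C_s²)/(2(1−ρ)) = 0.6232·(1+1.563)/(2·0.2106)
= 0.6232·2.5630/0.4212 = 3.79243

Final: 3.79243


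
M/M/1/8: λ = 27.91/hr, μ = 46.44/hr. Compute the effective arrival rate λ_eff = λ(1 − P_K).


ρ = 0.6010; P_K = (1−ρ)ρ^8/(1−ρ^9) = 0.006861
λ_eff = λ(1 − P_K) = 27.91·(1 − 0.006861) = 27.91·0.993139 = 27.7185 /hr

Final: 27.7185 /hr


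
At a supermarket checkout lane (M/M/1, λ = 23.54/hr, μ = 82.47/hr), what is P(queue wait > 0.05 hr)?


ρ = 23.54/82.47 = 0.2854
P(Wq > t) = ρ·e^{−(μ−λ)t} = 0.2854·e^{−2.9465}
= 0.2854·0.052523 = 0.014992

Final: 0.014992


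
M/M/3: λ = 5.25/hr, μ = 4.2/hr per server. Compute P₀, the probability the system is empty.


a = λ/μ = 5.25/4.2 = 1.2500; ρ = a/c = 0.4167
Σ_{k=0}^{2} a^k/k! (terms k=0..2) = 1.00000 + 1.25000 + 0.78125 = 3.03125
Tail: a^3/(3!(1−ρ)) = 1.95312/(6·0.5833) = 0.55804
P₀ = 1/(3.03125 + 0.55804) = 1/3.58929 = 0.278607

Final: 0.278607


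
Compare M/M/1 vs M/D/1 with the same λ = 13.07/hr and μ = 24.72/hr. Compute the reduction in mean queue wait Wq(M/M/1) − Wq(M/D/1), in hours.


ρ = 13.07/24.72 = 0.5287
Wq(M/M/1) = ρ/(μ−λ) = 0.5287/11.65 = 0.04538 hr
Wq(M/D/1) = ρ/(2(μ−λ)) = 0.02269 hr
Savings = 0.04538 − 0.02269 = 0.02269 hr

Final: 0.02269 hr


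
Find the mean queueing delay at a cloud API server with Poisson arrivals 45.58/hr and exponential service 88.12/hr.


ρ = 45.58/88.12 = 0.5172
Wq = ρ/(μ−λ) = 0.5172/(88.12 − 45.58) = 0.5172/42.54 = 0.01216 hr

Final: 0.01216 hr


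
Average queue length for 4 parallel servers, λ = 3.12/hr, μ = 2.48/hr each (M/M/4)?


a = λ/μ = 1.2581; ρ = a/4 = 0.3145
P₀ = 0.283001
Lq = P₀·a^c·ρ / (c!·(1−ρ)²) = 0.283001·2.50502·0.3145/(24·0.46989)
= 0.01977

Final: 0.01977


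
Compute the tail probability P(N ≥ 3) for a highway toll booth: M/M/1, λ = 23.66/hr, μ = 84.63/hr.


ρ = 23.66/84.63 = 0.2796
P(N ≥ n) = ρ^n = 0.2796^3 = 0.021851

Final: 0.021851


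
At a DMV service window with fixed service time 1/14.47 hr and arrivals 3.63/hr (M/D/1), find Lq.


ρ = 3.63/14.47 = 0.2509
M/D/1: Lq = ρ²/(2(1−ρ)) = 0.06293/(2·0.7491) = 0.04200

Final: 0.04200


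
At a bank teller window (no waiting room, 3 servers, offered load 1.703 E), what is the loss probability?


B(c,a) = (a^c/c!) / Σ_{k=0}^{c} a^k/k!
a^3/3! = 0.823176
Σ terms (k=0..3): 1.00000 + 1.70300 + 1.45010 + 0.82318 = 4.976280
B = 0.823176/4.976280 = 0.165420

Final: 0.165420


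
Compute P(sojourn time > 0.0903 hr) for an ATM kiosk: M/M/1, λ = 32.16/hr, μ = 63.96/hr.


W ~ Exponential(μ−λ) for M/M/1.
μ − λ = 63.96 − 32.16 = 31.8000
P(W > t) = e^{−(μ−λ)t} = e^{−2.8715} = 0.056612

Final: 0.056612


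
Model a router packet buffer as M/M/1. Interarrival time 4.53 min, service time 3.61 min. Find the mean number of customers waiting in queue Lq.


λ = 60/4.53 = 13.2450 /hr
μ = 60/3.61 = 16.6205 /hr
ρ = λ/μ = 13.2450/16.6205 = 0.7969
Lq = ρ²/(1−ρ) = 0.6351/0.2031 = 3.1270

Final: 3.1270


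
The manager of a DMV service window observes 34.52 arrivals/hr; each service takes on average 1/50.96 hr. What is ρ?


ρ = λ/μ = 34.52/50.96 = 0.6774

Final: 0.6774


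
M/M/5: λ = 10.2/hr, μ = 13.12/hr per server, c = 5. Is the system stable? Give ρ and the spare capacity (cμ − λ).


Total capacity cμ = 5·13.12 = 65.60/hr
ρ = λ/(cμ) = 10.2/65.60 = 0.1555
Stable ⇔ ρ < 1: YES
Spare capacity = cμ − λ = 65.60 − 10.2 = 55.40/hr

Final: ρ = 0.1555; stable; margin = 55.40/hr


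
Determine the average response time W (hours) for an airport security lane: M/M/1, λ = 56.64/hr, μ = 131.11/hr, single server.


W = 1/(μ−λ) = 1/(131.11 − 56.64) = 1/74.47 = 0.01343 hr

Final: 0.01343 hr


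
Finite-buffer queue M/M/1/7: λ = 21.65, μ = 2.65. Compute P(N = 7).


ρ = λ/μ = 21.65/2.65 = 8.1698
P_K = (1−ρ)ρ^K/(1−ρ^(K+1)) = (-7.1698·2429316.988588)/(1 − 19847061.435065)
= -17417744.446478/-19847060.435065 = 0.877598

Final: 0.877598


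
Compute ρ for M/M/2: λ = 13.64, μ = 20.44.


ρ = λ/(cμ) = 13.64/(2·20.44) = 13.64/40.88 = 0.3337

Final: 0.3337


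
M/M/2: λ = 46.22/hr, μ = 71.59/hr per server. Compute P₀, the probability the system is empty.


a = λ/μ = 46.22/71.59 = 0.6456; ρ = a/c = 0.3228
Σ_{k=0}^{1} a^k/k! (terms k=0..1) = 1.00000 + 0.64562 = 1.64562
Tail: a^2/(2!(1−ρ)) = 0.41683/(2·0.6772) = 0.30776
P₀ = 1/(1.64562 + 0.30776) = 1/1.95338 = 0.511932

Final: 0.511932


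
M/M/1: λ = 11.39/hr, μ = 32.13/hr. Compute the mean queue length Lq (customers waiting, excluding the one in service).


ρ = 11.39/32.13 = 0.3545
Lq = ρ²/(1−ρ) = 0.1257/0.6455 = 0.1947

Final: 0.1947


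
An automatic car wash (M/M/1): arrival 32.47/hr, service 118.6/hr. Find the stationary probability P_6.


ρ = 32.47/118.6 = 0.2738
P_n = (1−ρ)·ρ^n = (1 − 0.2738)·0.2738^6 = 0.7262·0.0004211 = 0.0003058

Final: 0.0003058


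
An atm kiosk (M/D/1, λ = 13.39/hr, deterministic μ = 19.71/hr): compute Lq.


ρ = 13.39/19.71 = 0.6794
M/D/1: Lq = ρ²/(2(1−ρ)) = 0.4615/(2·0.3206) = 0.71966

Final: 0.71966


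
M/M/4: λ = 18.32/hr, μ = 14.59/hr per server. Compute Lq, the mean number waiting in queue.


a = λ/μ = 1.2557; ρ = a/4 = 0.3139
P₀ = 0.283695
Lq = P₀·a^c·ρ / (c!·(1−ρ)²) = 0.283695·2.48588·0.3139/(24·0.47071)
= 0.01960

Final: 0.01960


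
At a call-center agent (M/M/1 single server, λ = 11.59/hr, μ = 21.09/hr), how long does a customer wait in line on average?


ρ = 11.59/21.09 = 0.5495
Wq = ρ/(μ−λ) = 0.5495/(21.09 − 11.59) = 0.5495/9.50 = 0.05785 hr

Final: 0.05785 hr


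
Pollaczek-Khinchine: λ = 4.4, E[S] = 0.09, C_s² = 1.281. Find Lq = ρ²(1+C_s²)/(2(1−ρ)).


ρ = λ·E[S] = 4.4·0.09 = 0.3960
Lq = ρ²(1+C_s²)/(2(1−ρ)) = 0.1568·(1+1.281)/(2·0.6040)
= 0.1568·2.2810/1.2080 = 0.29611

Final: 0.29611


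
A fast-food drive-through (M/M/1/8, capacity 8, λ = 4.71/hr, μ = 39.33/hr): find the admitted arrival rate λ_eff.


ρ = 0.1198; P_K = (1−ρ)ρ^8/(1−ρ^9) = 0.00000003724
λ_eff = λ(1 − P_K) = 4.71·(1 − 0.00000003724) = 4.71·1.000000 = 4.7100 /hr

Final: 4.7100 /hr


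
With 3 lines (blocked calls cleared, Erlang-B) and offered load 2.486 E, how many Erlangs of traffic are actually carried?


B(3,2.486) = 0.280259 (Erlang-B)
Carried load = a(1 − B) = 2.486·(1 − 0.280259) = 2.486·0.719741 = 1.7893 E

Final: 1.7893 Erlangs


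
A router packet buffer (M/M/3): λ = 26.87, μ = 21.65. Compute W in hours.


a = 1.2411; ρ = 0.4137; P₀ = 0.281315
Lq = P₀·a^c·ρ/(c!(1−ρ)²) = 0.10788
Wq = Lq/λ = 0.10788/26.87 = 0.004015 hr
W = Wq + 1/μ = 0.004015 + 0.04619 = 0.05020 hr

Final: 0.05020 hr


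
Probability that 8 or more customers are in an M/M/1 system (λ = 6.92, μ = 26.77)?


ρ = 6.92/26.77 = 0.2585
P(N ≥ n) = ρ^n = 0.2585^8 = 0.00001994

Final: 0.00001994


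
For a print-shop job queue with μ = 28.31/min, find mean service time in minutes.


Mean service time = 1/μ = 1/28.31 minute = 0.03532 minute
In minutes: 0.03532 × 1 = 0.03532 min

Final: 0.03532 min


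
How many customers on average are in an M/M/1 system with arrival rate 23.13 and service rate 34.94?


ρ = λ/μ = 23.13/34.94 = 0.6620
L = ρ/(1−ρ) = 0.6620/(1 − 0.6620) = 0.6620/0.3380 = 1.9585

Final: 1.9585


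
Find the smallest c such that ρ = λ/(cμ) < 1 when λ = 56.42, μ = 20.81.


Stability requires cμ > λ ⇔ c > λ/μ.
λ/μ = 56.42/20.81 = 2.7112
Minimum integer c = ⌊2.7112⌋ + 1 = 3
Check: 3·20.81 = 62.43 > 56.42, while 2·20.81 = 41.62 ≤ 56.42

Final: 3 servers


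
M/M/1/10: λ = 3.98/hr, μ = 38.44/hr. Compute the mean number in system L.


ρ = 3.98/38.44 = 0.1035
L = ρ[1 − (K+1)ρ^K + Kρ^(K+1)] / [(1−ρ)(1−ρ^(K+1))]
Numerator: 0.1035·(1 − 11·1.416e-10 + 10·1.466e-11) = 0.103538
Denominator: (0.8965)·(1.000000) = 0.896462
L = 0.103538/0.896462 = 0.1155

Final: 0.1155


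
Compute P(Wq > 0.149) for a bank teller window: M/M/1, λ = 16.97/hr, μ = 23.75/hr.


ρ = 16.97/23.75 = 0.7145
P(Wq > t) = ρ·e^{−(μ−λ)t} = 0.7145·e^{−1.0102}
= 0.7145·0.364139 = 0.260187

Final: 0.260187


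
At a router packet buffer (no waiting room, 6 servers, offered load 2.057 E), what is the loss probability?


B(c,a) = (a^c/c!) / Σ_{k=0}^{c} a^k/k!
a^6/6! = 0.105214
Σ terms (k=0..6): 1.00000 + 2.05700 + 2.11562 + 1.45061 + 0.74598 + 0.30690 + 0.10521 = 7.781325
B = 0.105214/7.781325 = 0.013521

Final: 0.013521


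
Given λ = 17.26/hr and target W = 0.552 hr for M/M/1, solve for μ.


W = 1/(μ−λ) ⇒ μ − λ = 1/W = 1/0.552 = 1.8116
μ = λ + 1/W = 17.26 + 1.8116 = 19.0716 per hr

Final: 19.0716 /hr


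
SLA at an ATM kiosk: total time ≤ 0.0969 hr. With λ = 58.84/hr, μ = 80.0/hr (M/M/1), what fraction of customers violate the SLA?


W ~ Exponential(μ−λ) for M/M/1.
μ − λ = 80.0 − 58.84 = 21.1600
P(W > t) = e^{−(μ−λ)t} = e^{−2.0504} = 0.128683

Final: 0.128683


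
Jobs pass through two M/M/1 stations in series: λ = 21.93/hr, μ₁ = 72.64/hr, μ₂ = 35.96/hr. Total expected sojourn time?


Each node sees arrival rate λ = 21.93/hr (tandem ⇒ throughput preserved).
W₁ = 1/(μ₁−λ) = 1/(72.64−21.93) = 0.01972 hr
W₂ = 1/(μ₂−λ) = 1/(35.96−21.93) = 0.07128 hr
W_total = W₁ + W₂ = 0.01972 + 0.07128 = 0.09100 hr

Final: 0.09100 hr


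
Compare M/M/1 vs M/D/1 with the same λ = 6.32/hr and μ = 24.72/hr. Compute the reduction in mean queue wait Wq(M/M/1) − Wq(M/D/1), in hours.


ρ = 6.32/24.72 = 0.2557
Wq(M/M/1) = ρ/(μ−λ) = 0.2557/18.40 = 0.01389 hr
Wq(M/D/1) = ρ/(2(μ−λ)) = 0.006947 hr
Savings = 0.01389 − 0.006947 = 0.006947 hr

Final: 0.006947 hr


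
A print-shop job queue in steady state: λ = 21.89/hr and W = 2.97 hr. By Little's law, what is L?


L = λW = 21.89·2.97 = 65.0133

Final: 65.0133


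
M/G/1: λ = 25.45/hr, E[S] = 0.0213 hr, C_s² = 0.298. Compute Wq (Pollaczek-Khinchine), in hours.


ρ = λ·E[S] = 25.45·0.0213 = 0.5421
E[S²] = E[S]²(1+C_s²) = 0.0213²·(1+0.298) = 0.0005889
Wq = λ·E[S²]/(2(1−ρ)) = 25.45·0.0005889/(2·0.4579) = 0.01636 hr

Final: 0.01636 hr


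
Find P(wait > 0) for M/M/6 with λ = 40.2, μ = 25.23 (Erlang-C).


a = λ/μ = 1.5933; ρ = a/6 = 0.2656
P₀ = 0.203171 (from M/M/c formula)
C(c,a) = [a^c/(c!(1−ρ))]·P₀ = [16.36262/(720·0.7344)]·0.203171
= 0.03094·0.203171 = 0.006287

Final: 0.006287


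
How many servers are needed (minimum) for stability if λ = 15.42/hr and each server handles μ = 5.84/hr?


Stability requires cμ > λ ⇔ c > λ/μ.
λ/μ = 15.42/5.84 = 2.6404
Minimum integer c = ⌊2.6404⌋ + 1 = 3
Check: 3·5.84 = 17.52 > 15.42, while 2·5.84 = 11.68 ≤ 15.42

Final: 3 servers


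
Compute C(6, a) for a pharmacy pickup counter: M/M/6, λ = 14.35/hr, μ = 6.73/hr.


a = λ/μ = 2.1322; ρ = a/6 = 0.3554
P₀ = 0.118312 (from M/M/c formula)
C(c,a) = [a^c/(c!(1−ρ))]·P₀ = [93.97688/(720·0.6446)]·0.118312
= 0.20248·0.118312 = 0.023956

Final: 0.023956


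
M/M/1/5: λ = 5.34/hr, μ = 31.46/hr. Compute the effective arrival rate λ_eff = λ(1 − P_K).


ρ = 0.1697; P_K = (1−ρ)ρ^5/(1−ρ^6) = 0.0001170
λ_eff = λ(1 − P_K) = 5.34·(1 − 0.0001170) = 5.34·0.999883 = 5.3394 /hr

Final: 5.3394 /hr


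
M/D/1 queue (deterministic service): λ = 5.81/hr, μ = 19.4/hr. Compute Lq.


ρ = 5.81/19.4 = 0.2995
M/D/1: Lq = ρ²/(2(1−ρ)) = 0.08969/(2·0.7005) = 0.06402

Final: 0.06402


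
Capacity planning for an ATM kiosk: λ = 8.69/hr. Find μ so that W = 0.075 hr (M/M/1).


W = 1/(μ−λ) ⇒ μ − λ = 1/W = 1/0.075 = 13.3333
μ = λ + 1/W = 8.69 + 13.3333 = 22.0233 per hr

Final: 22.0233 /hr


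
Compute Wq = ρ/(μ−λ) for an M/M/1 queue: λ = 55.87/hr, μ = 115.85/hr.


ρ = 55.87/115.85 = 0.4823
Wq = ρ/(μ−λ) = 0.4823/(115.85 − 55.87) = 0.4823/59.98 = 0.008040 hr

Final: 0.008040 hr


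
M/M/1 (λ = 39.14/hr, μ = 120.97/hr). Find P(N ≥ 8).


ρ = 39.14/120.97 = 0.3236
P(N ≥ n) = ρ^n = 0.3236^8 = 0.0001201

Final: 0.0001201


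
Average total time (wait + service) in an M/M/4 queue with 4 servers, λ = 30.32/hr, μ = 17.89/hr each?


a = 1.6948; ρ = 0.4237; P₀ = 0.180544
Lq = P₀·a^c·ρ/(c!(1−ρ)²) = 0.07918
Wq = Lq/λ = 0.07918/30.32 = 0.002611 hr
W = Wq + 1/μ = 0.002611 + 0.05590 = 0.05851 hr

Final: 0.05851 hr


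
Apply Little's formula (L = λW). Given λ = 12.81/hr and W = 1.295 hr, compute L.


L = λW = 12.81·1.295 = 16.5890

Final: 16.5890


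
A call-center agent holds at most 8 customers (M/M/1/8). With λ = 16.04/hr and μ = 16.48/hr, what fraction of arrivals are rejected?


ρ = λ/μ = 16.04/16.48 = 0.9733
P_K = (1−ρ)ρ^K/(1−ρ^(K+1)) = (0.02670·0.805336)/(1 − 0.783835)
= 0.021502/0.216165 = 0.099469

Final: 0.099469


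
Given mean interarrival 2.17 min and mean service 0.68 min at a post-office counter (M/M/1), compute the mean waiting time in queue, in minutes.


λ = 60/2.17 = 27.6498 /hr
μ = 60/0.68 = 88.2353 /hr
ρ = λ/μ = 27.6498/88.2353 = 0.3134
Wq = ρ/(μ−λ) = 0.3134/(88.2353−27.6498) = 0.005172 hr
In minutes: 0.005172·60 = 0.3103 min

Final: 0.3103 min


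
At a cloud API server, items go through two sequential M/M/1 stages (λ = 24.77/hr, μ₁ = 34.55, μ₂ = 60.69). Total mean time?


Each node sees arrival rate λ = 24.77/hr (tandem ⇒ throughput preserved).
W₁ = 1/(μ₁−λ) = 1/(34.55−24.77) = 0.10225 hr
W₂ = 1/(μ₂−λ) = 1/(60.69−24.77) = 0.02784 hr
W_total = W₁ + W₂ = 0.10225 + 0.02784 = 0.13009 hr

Final: 0.13009 hr


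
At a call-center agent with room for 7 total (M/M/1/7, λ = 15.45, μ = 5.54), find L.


ρ = 15.45/5.54 = 2.7888
L = ρ[1 − (K+1)ρ^K + Kρ^(K+1)] / [(1−ρ)(1−ρ^(K+1))]
Numerator: 2.7888·(1 − 8·1311.991536 + 7·3658.893362) = 42159.316484
Denominator: (-1.7888)·(-3657.893362) = 6543.271340
L = 42159.316484/6543.271340 = 6.4432

Final: 6.4432


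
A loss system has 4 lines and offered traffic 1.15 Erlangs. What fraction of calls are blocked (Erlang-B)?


B(c,a) = (a^c/c!) / Σ_{k=0}^{c} a^k/k!
a^4/4! = 0.072875
Σ terms (k=0..4): 1.00000 + 1.15000 + 0.66125 + 0.25348 + 0.07288 = 3.137604
B = 0.072875/3.137604 = 0.023226

Final: 0.023226


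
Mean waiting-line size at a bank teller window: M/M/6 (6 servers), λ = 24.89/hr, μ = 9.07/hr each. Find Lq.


a = λ/μ = 2.7442; ρ = a/6 = 0.4574
P₀ = 0.063666
Lq = P₀·a^c·ρ / (c!·(1−ρ)²) = 0.063666·427.07648·0.4574/(720·0.29445)
= 0.05866

Final: 0.05866


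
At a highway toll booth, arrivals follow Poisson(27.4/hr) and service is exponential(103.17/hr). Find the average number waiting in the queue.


ρ = 27.4/103.17 = 0.2656
Lq = ρ²/(1−ρ) = 0.07053/0.7344 = 0.09604

Final: 0.09604


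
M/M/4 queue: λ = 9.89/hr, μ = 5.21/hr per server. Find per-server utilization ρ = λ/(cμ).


ρ = λ/(cμ) = 9.89/(4·5.21) = 9.89/20.84 = 0.4746

Final: 0.4746


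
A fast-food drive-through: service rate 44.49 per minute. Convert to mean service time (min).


Mean service time = 1/μ = 1/44.49 minute = 0.02248 minute
In minutes: 0.02248 × 1 = 0.02248 min

Final: 0.02248 min


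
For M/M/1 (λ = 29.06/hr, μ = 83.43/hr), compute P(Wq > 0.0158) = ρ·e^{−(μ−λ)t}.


ρ = 29.06/83.43 = 0.3483
P(Wq > t) = ρ·e^{−(μ−λ)t} = 0.3483·e^{−0.8590}
= 0.3483·0.423566 = 0.147535

Final: 0.147535


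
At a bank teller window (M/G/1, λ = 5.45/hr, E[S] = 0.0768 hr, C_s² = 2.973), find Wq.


ρ = λ·E[S] = 5.45·0.0768 = 0.4186
E[S²] = E[S]²(1+C_s²) = 0.0768²·(1+2.973) = 0.023434
Wq = λ·E[S²]/(2(1−ρ)) = 5.45·0.023434/(2·0.5814) = 0.10983 hr

Final: 0.10983 hr


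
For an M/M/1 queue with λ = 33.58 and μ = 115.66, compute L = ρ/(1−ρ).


ρ = λ/μ = 33.58/115.66 = 0.2903
L = ρ/(1−ρ) = 0.2903/(1 − 0.2903) = 0.2903/0.7097 = 0.4091

Final: 0.4091


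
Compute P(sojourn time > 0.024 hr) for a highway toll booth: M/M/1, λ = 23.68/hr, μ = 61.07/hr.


W ~ Exponential(μ−λ) for M/M/1.
μ − λ = 61.07 − 23.68 = 37.3900
P(W > t) = e^{−(μ−λ)t} = e^{−0.8974} = 0.407644

Final: 0.407644


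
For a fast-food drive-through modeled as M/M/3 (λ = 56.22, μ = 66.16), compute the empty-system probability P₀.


a = λ/μ = 56.22/66.16 = 0.8498; ρ = a/c = 0.2833
Σ_{k=0}^{2} a^k/k! (terms k=0..2) = 1.00000 + 0.84976 + 0.36104 = 2.21080
Tail: a^3/(3!(1−ρ)) = 0.61360/(6·0.7167) = 0.14268
P₀ = 1/(2.21080 + 0.14268) = 1/2.35348 = 0.424902

Final: 0.424902


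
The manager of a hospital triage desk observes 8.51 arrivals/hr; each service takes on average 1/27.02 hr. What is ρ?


ρ = λ/μ = 8.51/27.02 = 0.3150

Final: 0.3150


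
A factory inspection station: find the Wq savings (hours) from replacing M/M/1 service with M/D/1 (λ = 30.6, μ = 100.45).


ρ = 30.6/100.45 = 0.3046
Wq(M/M/1) = ρ/(μ−λ) = 0.3046/69.85 = 0.004361 hr
Wq(M/D/1) = ρ/(2(μ−λ)) = 0.002181 hr
Savings = 0.004361 − 0.002181 = 0.002181 hr

Final: 0.002181 hr


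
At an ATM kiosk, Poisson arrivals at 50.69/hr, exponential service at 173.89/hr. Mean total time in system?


W = 1/(μ−λ) = 1/(173.89 − 50.69) = 1/123.20 = 0.008117 hr

Final: 0.008117 hr


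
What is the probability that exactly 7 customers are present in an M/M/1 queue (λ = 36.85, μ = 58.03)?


ρ = 36.85/58.03 = 0.6350
P_n = (1−ρ)·ρ^n = (1 − 0.6350)·0.6350^7 = 0.3650·0.041638 = 0.015197

Final: 0.015197


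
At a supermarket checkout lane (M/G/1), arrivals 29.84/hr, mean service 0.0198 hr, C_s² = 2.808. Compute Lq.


ρ = λ·E[S] = 29.84·0.0198 = 0.5908
Lq = ρ²(1+C_s²)/(2(1−ρ)) = 0.3491·(1+2.808)/(2·0.4092)
= 0.3491·3.8080/0.8183 = 1.62440

Final: 1.62440


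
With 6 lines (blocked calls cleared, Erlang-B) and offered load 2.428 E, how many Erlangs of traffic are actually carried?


B(6,2.428) = 0.025413 (Erlang-B)
Carried load = a(1 − B) = 2.428·(1 − 0.025413) = 2.428·0.974587 = 2.3663 E

Final: 2.3663 Erlangs


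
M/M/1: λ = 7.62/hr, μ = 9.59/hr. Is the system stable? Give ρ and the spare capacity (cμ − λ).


Total capacity cμ = 1·9.59 = 9.59/hr
ρ = λ/(cμ) = 7.62/9.59 = 0.7946
Stable ⇔ ρ < 1: YES
Spare capacity = cμ − λ = 9.59 − 7.62 = 1.97/hr

Final: ρ = 0.7946; stable; margin = 1.97/hr


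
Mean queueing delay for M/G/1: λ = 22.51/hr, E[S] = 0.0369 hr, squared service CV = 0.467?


ρ = λ·E[S] = 22.51·0.0369 = 0.8306
E[S²] = E[S]²(1+C_s²) = 0.0369²·(1+0.467) = 0.001997
Wq = λ·E[S²]/(2(1−ρ)) = 22.51·0.001997/(2·0.1694) = 0.13273 hr

Final: 0.13273 hr


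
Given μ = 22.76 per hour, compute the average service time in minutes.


Mean service time = 1/μ = 1/22.76 hour = 0.04394 hour
In minutes: 0.04394 × 60 = 2.6362 min

Final: 2.6362 min


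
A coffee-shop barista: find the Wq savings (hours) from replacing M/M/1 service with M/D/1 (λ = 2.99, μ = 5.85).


ρ = 2.99/5.85 = 0.5111
Wq(M/M/1) = ρ/(μ−λ) = 0.5111/2.86 = 0.17871 hr
Wq(M/D/1) = ρ/(2(μ−λ)) = 0.08936 hr
Savings = 0.17871 − 0.08936 = 0.08936 hr

Final: 0.08936 hr


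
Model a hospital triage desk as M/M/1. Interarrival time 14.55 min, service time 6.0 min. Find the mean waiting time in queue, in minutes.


λ = 60/14.55 = 4.1237 /hr
μ = 60/6.0 = 10.0000 /hr
ρ = λ/μ = 4.1237/10.0000 = 0.4124
Wq = ρ/(μ−λ) = 0.4124/(10.0000−4.1237) = 0.07018 hr
In minutes: 0.07018·60 = 4.211 min

Final: 4.211 min


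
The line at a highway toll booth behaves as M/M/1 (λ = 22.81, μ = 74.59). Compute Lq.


ρ = 22.81/74.59 = 0.3058
Lq = ρ²/(1−ρ) = 0.09352/0.6942 = 0.1347

Final: 0.1347


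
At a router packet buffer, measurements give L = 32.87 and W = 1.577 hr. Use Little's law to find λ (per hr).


λ = L/W = 32.87/1.577 = 20.8434 /hr

Final: 20.8434 /hr


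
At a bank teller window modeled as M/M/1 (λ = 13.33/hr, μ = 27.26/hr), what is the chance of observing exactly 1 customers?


ρ = 13.33/27.26 = 0.4890
P_n = (1−ρ)·ρ^n = (1 − 0.4890)·0.4890^1 = 0.5110·0.488995 = 0.249879

Final: 0.249879


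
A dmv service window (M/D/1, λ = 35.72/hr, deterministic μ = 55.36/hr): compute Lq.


ρ = 35.72/55.36 = 0.6452
M/D/1: Lq = ρ²/(2(1−ρ)) = 0.4163/(2·0.3548) = 0.58675

Final: 0.58675


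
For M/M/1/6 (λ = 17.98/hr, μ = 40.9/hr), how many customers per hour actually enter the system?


ρ = 0.4396; P_K = (1−ρ)ρ^6/(1−ρ^7) = 0.004058
λ_eff = λ(1 − P_K) = 17.98·(1 − 0.004058) = 17.98·0.995942 = 17.9070 /hr

Final: 17.9070 /hr


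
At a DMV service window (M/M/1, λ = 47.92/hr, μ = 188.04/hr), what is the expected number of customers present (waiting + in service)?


ρ = λ/μ = 47.92/188.04 = 0.2548
L = ρ/(1−ρ) = 0.2548/(1 − 0.2548) = 0.2548/0.7452 = 0.3420

Final: 0.3420


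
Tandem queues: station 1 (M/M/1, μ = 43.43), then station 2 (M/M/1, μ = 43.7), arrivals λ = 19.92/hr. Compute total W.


Each node sees arrival rate λ = 19.92/hr (tandem ⇒ throughput preserved).
W₁ = 1/(μ₁−λ) = 1/(43.43−19.92) = 0.04254 hr
W₂ = 1/(μ₂−λ) = 1/(43.7−19.92) = 0.04205 hr
W_total = W₁ + W₂ = 0.04254 + 0.04205 = 0.08459 hr

Final: 0.08459 hr


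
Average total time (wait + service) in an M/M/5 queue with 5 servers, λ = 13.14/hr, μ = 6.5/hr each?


a = 2.0215; ρ = 0.4043; P₀ = 0.131408
Lq = P₀·a^c·ρ/(c!(1−ρ)²) = 0.04212
Wq = Lq/λ = 0.04212/13.14 = 0.003206 hr
W = Wq + 1/μ = 0.003206 + 0.15385 = 0.15705 hr

Final: 0.15705 hr
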